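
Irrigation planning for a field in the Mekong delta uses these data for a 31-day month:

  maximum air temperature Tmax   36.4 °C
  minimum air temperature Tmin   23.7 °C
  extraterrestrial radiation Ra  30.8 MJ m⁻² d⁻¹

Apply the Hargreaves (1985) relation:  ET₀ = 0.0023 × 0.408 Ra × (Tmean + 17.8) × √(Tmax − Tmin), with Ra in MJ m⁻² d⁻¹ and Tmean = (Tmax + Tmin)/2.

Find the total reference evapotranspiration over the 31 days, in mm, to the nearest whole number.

153 mm

Tmean = (36.4 + 23.7)/2 = 30.05 °C
0.408 Ra = 0.408 × 30.8 = 12.5664 mm/d equivalent
ET₀ = 0.0023 × 12.5664 × (30.05 + 17.8) × √12.7 = 0.0023 × 12.5664 × 47.85 × 3.5637 = 4.9286 mm/d
Over 31 days: 4.9286 × 31 = 152.787 mm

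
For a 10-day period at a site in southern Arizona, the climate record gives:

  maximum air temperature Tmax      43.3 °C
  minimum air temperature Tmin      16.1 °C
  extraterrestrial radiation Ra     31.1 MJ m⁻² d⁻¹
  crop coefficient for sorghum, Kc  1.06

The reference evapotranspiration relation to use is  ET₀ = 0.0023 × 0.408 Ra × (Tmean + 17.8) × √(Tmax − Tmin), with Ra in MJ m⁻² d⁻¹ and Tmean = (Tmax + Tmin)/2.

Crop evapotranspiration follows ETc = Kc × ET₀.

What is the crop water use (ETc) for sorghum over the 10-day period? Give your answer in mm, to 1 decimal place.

Tmean = (43.3 + 16.1)/2 = 29.70 °C
0.408 Ra = 0.408 × 31.1 = 12.6888 mm/d equivalent
ET₀ = 0.0023 × 12.6888 × (29.70 + 17.8) × √27.2 = 0.0023 × 12.6888 × 47.50 × 5.2154 = 7.2299 mm/d
ETc = Kc × ET₀ = 1.06 × 7.2299 = 7.6637 mm/d
Over 10 days: 7.6637 × 10 = 76.637 mm

76.6 mm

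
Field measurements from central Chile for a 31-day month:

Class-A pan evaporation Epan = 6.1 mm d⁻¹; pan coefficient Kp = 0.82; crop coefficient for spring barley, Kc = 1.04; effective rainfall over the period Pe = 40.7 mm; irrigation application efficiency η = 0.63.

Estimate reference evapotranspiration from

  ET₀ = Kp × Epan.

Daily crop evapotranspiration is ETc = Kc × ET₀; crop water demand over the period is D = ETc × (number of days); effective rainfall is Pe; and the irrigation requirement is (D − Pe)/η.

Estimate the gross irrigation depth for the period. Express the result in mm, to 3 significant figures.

ET₀ = 0.82 × 6.1 = 5.0020 mm/d
ETc = Kc × ET₀ = 1.04 × 5.0020 = 5.2021 mm/d
Crop demand D = ETc × 31 d = 5.2021 × 31 = 161.265 mm
D − Pe = 161.265 − 40.7 = 120.565 mm
Gross irrigation = 120.565 / 0.63 = 191.373 mm

191 mm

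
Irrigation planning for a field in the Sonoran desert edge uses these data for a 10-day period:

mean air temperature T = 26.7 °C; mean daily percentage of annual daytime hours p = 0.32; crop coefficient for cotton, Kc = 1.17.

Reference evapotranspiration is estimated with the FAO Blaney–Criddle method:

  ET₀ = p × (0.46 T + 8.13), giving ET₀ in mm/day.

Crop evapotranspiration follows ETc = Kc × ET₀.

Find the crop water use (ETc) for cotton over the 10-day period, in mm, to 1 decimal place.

76.4 mm

ET₀ = 0.32 × (0.46 × 26.7 + 8.13) = 0.32 × 20.412 = 6.5318 mm/d
ETc = Kc × ET₀ = 1.17 × 6.5318 = 7.6422 mm/d
Over 10 days: 7.6422 × 10 = 76.422 mm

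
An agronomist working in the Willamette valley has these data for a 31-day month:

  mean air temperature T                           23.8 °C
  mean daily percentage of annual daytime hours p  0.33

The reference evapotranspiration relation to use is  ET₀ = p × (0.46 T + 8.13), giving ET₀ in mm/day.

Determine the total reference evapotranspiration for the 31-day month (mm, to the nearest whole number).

ET₀ = 0.33 × (0.46 × 23.8 + 8.13) = 0.33 × 19.078 = 6.2957 mm/d
Monthly total = 6.2957 × 31 = 195.167 mm

195 mm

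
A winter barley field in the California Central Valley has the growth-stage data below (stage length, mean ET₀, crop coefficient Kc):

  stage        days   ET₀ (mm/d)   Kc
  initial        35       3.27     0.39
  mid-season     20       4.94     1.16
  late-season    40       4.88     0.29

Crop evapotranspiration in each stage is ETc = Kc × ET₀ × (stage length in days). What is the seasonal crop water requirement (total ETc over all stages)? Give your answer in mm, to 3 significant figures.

216 mm

initial: 0.39 × 3.27 × 35 = 44.64 mm
mid-season: 1.16 × 4.94 × 20 = 114.61 mm
late-season: 0.29 × 4.88 × 40 = 56.61 mm
Seasonal total = 215.86 mm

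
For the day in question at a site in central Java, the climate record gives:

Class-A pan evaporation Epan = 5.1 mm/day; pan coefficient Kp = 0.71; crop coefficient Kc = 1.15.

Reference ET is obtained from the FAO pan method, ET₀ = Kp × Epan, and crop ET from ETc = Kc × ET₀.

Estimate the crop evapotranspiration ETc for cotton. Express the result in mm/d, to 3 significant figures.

4.16 mm/d

ET₀ = 0.71 × 5.1 = 3.6210 mm/d
ETc = Kc × ET₀ = 1.15 × 3.6210 = 4.1642 mm/d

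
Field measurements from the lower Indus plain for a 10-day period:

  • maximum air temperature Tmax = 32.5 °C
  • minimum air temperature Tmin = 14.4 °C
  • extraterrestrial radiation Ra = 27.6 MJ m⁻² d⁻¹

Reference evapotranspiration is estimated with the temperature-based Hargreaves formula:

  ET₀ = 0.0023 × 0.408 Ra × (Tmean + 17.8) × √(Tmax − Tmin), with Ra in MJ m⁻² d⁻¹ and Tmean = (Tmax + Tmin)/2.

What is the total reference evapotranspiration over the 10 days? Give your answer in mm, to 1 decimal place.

Tmean = (32.5 + 14.4)/2 = 23.45 °C
0.408 Ra = 0.408 × 27.6 = 11.2608 mm/d equivalent
ET₀ = 0.0023 × 11.2608 × (23.45 + 17.8) × √18.1 = 0.0023 × 11.2608 × 41.25 × 4.2544 = 4.5453 mm/d
Over 10 days: 4.5453 × 10 = 45.453 mm

45.5 mm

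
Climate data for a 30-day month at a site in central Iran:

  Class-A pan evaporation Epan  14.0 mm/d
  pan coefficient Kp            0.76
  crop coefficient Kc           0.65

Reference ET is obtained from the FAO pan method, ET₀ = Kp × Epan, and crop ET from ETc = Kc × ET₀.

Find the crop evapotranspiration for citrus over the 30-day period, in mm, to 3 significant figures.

ET₀ = 0.76 × 14.0 = 10.6400 mm/d
ETc = Kc × ET₀ = 0.65 × 10.6400 = 6.9160 mm/d
Over 30 days: 6.9160 × 30 = 207.480 mm

207 mm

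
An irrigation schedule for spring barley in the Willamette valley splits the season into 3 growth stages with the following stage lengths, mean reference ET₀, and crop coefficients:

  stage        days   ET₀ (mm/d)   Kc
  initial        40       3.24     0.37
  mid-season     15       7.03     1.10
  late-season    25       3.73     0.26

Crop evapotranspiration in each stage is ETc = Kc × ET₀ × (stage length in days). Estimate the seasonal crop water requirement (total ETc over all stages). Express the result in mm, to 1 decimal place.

188.2 mm

initial: 0.37 × 3.24 × 40 = 47.95 mm
mid-season: 1.10 × 7.03 × 15 = 116.00 mm
late-season: 0.26 × 3.73 × 25 = 24.25 mm
Seasonal total = 188.20 mm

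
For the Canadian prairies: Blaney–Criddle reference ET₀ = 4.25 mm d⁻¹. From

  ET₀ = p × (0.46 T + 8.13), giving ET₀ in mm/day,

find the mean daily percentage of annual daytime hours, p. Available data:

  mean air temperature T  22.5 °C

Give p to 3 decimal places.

0.230

p = ET₀ / (0.46 T + 8.13) = 4.25 / (0.46 × 22.5 + 8.13) = 4.25 / 18.480 = 0.2300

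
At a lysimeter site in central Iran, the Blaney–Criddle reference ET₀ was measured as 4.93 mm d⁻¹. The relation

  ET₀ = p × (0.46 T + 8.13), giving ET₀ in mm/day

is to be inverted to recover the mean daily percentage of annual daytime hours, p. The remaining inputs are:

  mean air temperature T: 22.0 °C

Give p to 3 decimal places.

p = ET₀ / (0.46 T + 8.13) = 4.93 / (0.46 × 22.0 + 8.13) = 4.93 / 18.250 = 0.2701

0.270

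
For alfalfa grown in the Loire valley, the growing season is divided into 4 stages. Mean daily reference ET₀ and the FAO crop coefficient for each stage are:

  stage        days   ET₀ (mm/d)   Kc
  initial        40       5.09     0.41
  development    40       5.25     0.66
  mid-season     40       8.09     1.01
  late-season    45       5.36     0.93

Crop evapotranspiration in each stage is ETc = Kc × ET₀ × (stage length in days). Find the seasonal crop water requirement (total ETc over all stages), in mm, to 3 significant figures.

773 mm

initial: 0.41 × 5.09 × 40 = 83.48 mm
development: 0.66 × 5.25 × 40 = 138.60 mm
mid-season: 1.01 × 8.09 × 40 = 326.84 mm
late-season: 0.93 × 5.36 × 45 = 224.32 mm
Seasonal total = 773.24 mm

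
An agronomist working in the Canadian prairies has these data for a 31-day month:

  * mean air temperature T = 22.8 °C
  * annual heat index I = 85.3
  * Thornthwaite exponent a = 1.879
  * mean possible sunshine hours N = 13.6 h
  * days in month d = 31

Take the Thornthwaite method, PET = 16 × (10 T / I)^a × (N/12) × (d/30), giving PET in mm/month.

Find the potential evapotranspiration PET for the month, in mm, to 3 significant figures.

119 mm

10T/I = 10 × 22.8 / 85.3 = 2.6729
(10T/I)^a = 2.6729^1.879 = 6.3431
Uncorrected PET = 16 × 6.3431 = 101.490 mm
Correction = (N/12)(d/30) = (13.6/12)(31/30) = 1.1711
PET = 101.490 × 1.1711 = 118.855 mm/month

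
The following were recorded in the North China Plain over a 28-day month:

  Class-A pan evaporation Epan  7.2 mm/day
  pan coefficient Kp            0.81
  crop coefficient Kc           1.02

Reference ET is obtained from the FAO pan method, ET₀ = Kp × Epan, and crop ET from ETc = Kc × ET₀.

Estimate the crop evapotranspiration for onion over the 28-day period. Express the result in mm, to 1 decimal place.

166.6 mm

ET₀ = 0.81 × 7.2 = 5.8320 mm/d
ETc = Kc × ET₀ = 1.02 × 5.8320 = 5.9486 mm/d
Over 28 days: 5.9486 × 28 = 166.561 mm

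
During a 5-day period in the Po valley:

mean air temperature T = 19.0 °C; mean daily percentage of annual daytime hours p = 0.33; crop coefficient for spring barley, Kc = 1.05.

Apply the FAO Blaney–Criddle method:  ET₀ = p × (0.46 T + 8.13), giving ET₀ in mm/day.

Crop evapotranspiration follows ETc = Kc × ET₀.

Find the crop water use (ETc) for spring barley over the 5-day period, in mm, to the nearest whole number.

29 mm

ET₀ = 0.33 × (0.46 × 19.0 + 8.13) = 0.33 × 16.870 = 5.5671 mm/d
ETc = Kc × ET₀ = 1.05 × 5.5671 = 5.8455 mm/d
Over 5 days: 5.8455 × 5 = 29.228 mm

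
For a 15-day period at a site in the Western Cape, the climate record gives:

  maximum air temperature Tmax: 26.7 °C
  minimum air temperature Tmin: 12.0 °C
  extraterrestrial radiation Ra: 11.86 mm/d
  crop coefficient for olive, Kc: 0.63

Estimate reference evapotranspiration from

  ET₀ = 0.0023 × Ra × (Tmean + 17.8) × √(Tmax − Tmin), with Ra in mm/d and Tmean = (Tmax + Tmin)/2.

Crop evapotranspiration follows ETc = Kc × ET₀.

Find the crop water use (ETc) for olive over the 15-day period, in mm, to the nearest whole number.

Tmean = (26.7 + 12.0)/2 = 19.35 °C
ET₀ = 0.0023 × 11.86 × (19.35 + 17.8) × √14.7 = 0.0023 × 11.86 × 37.15 × 3.8341 = 3.8854 mm/d
ETc = Kc × ET₀ = 0.63 × 3.8854 = 2.4478 mm/d
Over 15 days: 2.4478 × 15 = 36.717 mm

37 mm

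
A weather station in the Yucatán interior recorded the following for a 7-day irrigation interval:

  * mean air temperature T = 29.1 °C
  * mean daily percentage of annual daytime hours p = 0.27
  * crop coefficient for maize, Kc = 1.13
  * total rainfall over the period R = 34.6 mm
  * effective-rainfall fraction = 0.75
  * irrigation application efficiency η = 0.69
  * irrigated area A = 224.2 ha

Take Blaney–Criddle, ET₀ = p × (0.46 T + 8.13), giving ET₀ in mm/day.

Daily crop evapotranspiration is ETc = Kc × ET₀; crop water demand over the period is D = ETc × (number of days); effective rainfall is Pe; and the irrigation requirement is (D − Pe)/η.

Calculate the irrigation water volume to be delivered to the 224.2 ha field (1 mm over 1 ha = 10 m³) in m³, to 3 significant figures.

ET₀ = 0.27 × (0.46 × 29.1 + 8.13) = 0.27 × 21.516 = 5.8093 mm/d
ETc = Kc × ET₀ = 1.13 × 5.8093 = 6.5645 mm/d
Crop demand D = ETc × 7 d = 6.5645 × 7 = 45.952 mm
Pe = 0.75 × 34.6 = 25.950 mm
D − Pe = 45.952 − 25.950 = 20.002 mm
Gross irrigation = 20.002 / 0.69 = 28.988 mm
Volume = 28.988 mm × 224.2 ha × 10 = 64991.1 m³

65000 m³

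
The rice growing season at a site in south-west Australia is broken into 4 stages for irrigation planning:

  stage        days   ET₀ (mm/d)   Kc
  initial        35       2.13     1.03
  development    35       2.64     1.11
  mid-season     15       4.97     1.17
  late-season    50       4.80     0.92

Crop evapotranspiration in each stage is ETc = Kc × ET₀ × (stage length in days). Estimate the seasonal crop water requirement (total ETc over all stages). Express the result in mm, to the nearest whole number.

487 mm

initial: 1.03 × 2.13 × 35 = 76.79 mm
development: 1.11 × 2.64 × 35 = 102.56 mm
mid-season: 1.17 × 4.97 × 15 = 87.22 mm
late-season: 0.92 × 4.80 × 50 = 220.80 mm
Seasonal total = 487.37 mm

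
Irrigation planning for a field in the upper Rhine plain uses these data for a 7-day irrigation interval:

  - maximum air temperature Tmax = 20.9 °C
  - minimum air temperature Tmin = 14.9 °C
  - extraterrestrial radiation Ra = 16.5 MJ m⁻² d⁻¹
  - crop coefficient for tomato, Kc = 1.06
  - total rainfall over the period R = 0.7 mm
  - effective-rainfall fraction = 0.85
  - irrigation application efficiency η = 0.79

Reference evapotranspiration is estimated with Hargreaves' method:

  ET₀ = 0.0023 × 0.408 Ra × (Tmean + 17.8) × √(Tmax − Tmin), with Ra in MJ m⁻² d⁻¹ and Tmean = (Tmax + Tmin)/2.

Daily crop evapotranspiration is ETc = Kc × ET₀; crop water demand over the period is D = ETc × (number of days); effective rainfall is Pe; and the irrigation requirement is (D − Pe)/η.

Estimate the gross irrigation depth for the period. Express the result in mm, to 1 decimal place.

12.0 mm

Tmean = (20.9 + 14.9)/2 = 17.90 °C
0.408 Ra = 0.408 × 16.5 = 6.7320 mm/d equivalent
ET₀ = 0.0023 × 6.7320 × (17.90 + 17.8) × √6.0 = 0.0023 × 6.7320 × 35.70 × 2.4495 = 1.3540 mm/d
ETc = Kc × ET₀ = 1.06 × 1.3540 = 1.4352 mm/d
Crop demand D = ETc × 7 d = 1.4352 × 7 = 10.046 mm
Pe = 0.85 × 0.7 = 0.595 mm
D − Pe = 10.046 − 0.595 = 9.451 mm
Gross irrigation = 9.451 / 0.79 = 11.963 mm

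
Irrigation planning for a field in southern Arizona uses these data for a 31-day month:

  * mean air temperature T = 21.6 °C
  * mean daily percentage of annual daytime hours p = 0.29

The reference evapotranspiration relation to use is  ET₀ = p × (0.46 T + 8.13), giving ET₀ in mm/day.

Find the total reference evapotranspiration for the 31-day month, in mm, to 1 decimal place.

ET₀ = 0.29 × (0.46 × 21.6 + 8.13) = 0.29 × 18.066 = 5.2391 mm/d
Monthly total = 5.2391 × 31 = 162.412 mm

162.4 mm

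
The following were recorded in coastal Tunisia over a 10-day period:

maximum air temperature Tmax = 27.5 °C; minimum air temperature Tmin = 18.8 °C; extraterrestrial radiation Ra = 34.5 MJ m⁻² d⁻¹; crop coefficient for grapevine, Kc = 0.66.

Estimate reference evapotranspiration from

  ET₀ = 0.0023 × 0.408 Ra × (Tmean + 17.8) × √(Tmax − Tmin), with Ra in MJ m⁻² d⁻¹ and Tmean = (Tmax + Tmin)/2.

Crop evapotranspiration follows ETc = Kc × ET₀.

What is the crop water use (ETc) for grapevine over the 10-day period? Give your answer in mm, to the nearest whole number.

26 mm

Tmean = (27.5 + 18.8)/2 = 23.15 °C
0.408 Ra = 0.408 × 34.5 = 14.0760 mm/d equivalent
ET₀ = 0.0023 × 14.0760 × (23.15 + 17.8) × √8.7 = 0.0023 × 14.0760 × 40.95 × 2.9496 = 3.9104 mm/d
ETc = Kc × ET₀ = 0.66 × 3.9104 = 2.5809 mm/d
Over 10 days: 2.5809 × 10 = 25.809 mm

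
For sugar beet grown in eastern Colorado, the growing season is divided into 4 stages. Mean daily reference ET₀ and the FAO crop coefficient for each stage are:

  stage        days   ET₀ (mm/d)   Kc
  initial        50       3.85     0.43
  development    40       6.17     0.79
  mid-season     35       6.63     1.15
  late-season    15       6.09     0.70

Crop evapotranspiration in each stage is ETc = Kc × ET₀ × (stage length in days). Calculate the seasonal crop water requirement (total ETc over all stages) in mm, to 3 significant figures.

initial: 0.43 × 3.85 × 50 = 82.78 mm
development: 0.79 × 6.17 × 40 = 194.97 mm
mid-season: 1.15 × 6.63 × 35 = 266.86 mm
late-season: 0.70 × 6.09 × 15 = 63.95 mm
Seasonal total = 608.56 mm

609 mm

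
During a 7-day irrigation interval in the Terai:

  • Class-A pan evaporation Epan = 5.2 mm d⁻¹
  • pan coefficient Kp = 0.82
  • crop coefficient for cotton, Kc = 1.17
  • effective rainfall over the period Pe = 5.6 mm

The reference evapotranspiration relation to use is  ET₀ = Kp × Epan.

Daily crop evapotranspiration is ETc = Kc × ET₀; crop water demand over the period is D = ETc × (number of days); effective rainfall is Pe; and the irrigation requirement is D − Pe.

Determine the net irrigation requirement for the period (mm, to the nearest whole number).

ET₀ = 0.82 × 5.2 = 4.2640 mm/d
ETc = Kc × ET₀ = 1.17 × 4.2640 = 4.9889 mm/d
Crop demand D = ETc × 7 d = 4.9889 × 7 = 34.922 mm
D − Pe = 34.922 − 5.6 = 29.322 mm

29 mm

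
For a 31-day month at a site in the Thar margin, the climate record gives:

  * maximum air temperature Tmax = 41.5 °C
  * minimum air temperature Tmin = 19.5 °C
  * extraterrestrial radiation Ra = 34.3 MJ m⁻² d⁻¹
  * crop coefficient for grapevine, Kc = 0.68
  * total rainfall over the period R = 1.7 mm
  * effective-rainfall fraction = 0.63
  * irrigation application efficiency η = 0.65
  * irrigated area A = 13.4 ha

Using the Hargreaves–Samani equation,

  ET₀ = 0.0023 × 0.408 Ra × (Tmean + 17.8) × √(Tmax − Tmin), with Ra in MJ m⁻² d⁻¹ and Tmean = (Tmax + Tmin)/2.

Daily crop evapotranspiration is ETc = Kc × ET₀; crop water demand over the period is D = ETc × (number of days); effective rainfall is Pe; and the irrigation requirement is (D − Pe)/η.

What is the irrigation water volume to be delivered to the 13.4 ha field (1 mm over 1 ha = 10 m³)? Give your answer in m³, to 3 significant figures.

31500 m³

Tmean = (41.5 + 19.5)/2 = 30.50 °C
0.408 Ra = 0.408 × 34.3 = 13.9944 mm/d equivalent
ET₀ = 0.0023 × 13.9944 × (30.50 + 17.8) × √22.0 = 0.0023 × 13.9944 × 48.30 × 4.6904 = 7.2919 mm/d
ETc = Kc × ET₀ = 0.68 × 7.2919 = 4.9585 mm/d
Crop demand D = ETc × 31 d = 4.9585 × 31 = 153.714 mm
Pe = 0.63 × 1.7 = 1.071 mm
D − Pe = 153.714 − 1.071 = 152.643 mm
Gross irrigation = 152.643 / 0.65 = 234.835 mm
Volume = 234.835 mm × 13.4 ha × 10 = 31467.9 m³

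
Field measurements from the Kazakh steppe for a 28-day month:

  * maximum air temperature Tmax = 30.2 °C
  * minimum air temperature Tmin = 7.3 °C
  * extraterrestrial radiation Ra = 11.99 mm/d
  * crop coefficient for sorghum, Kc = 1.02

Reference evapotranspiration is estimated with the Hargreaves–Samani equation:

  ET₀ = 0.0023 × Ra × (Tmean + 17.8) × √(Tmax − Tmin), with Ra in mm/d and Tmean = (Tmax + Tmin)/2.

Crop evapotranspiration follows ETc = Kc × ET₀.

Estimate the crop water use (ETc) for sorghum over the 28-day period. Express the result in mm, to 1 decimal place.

Tmean = (30.2 + 7.3)/2 = 18.75 °C
ET₀ = 0.0023 × 11.99 × (18.75 + 17.8) × √22.9 = 0.0023 × 11.99 × 36.55 × 4.7854 = 4.8234 mm/d
ETc = Kc × ET₀ = 1.02 × 4.8234 = 4.9199 mm/d
Over 28 days: 4.9199 × 28 = 137.757 mm

137.8 mm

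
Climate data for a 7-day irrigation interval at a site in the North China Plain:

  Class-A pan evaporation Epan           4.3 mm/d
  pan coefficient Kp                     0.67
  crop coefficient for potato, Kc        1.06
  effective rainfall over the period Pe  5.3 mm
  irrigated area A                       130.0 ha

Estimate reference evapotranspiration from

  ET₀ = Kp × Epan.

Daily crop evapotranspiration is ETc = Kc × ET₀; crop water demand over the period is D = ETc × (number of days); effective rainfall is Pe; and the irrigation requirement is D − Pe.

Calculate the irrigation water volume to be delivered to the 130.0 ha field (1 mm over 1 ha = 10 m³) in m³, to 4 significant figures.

20900 m³

ET₀ = 0.67 × 4.3 = 2.8810 mm/d
ETc = Kc × ET₀ = 1.06 × 2.8810 = 3.0539 mm/d
Crop demand D = ETc × 7 d = 3.0539 × 7 = 21.377 mm
D − Pe = 21.377 − 5.3 = 16.077 mm
Volume = 16.077 mm × 130.0 ha × 10 = 20900.1 m³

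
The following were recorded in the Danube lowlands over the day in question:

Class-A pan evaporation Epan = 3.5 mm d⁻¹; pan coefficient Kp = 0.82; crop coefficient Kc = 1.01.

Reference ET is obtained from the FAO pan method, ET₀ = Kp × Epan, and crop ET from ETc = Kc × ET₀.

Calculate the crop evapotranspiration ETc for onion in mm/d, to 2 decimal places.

2.90 mm/d

ET₀ = 0.82 × 3.5 = 2.8700 mm/d
ETc = Kc × ET₀ = 1.01 × 2.8700 = 2.8987 mm/d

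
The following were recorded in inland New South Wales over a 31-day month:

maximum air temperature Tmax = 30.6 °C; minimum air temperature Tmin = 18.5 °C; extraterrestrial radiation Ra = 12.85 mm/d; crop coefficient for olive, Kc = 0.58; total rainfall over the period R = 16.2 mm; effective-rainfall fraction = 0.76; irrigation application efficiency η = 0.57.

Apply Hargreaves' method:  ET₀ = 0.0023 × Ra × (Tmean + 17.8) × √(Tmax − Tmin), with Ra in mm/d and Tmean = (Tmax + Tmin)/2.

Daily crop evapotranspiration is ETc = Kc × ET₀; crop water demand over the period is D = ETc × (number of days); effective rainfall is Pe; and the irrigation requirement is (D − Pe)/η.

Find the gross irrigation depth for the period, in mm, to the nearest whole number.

116 mm

Tmean = (30.6 + 18.5)/2 = 24.55 °C
ET₀ = 0.0023 × 12.85 × (24.55 + 17.8) × √12.1 = 0.0023 × 12.85 × 42.35 × 3.4785 = 4.3539 mm/d
ETc = Kc × ET₀ = 0.58 × 4.3539 = 2.5253 mm/d
Crop demand D = ETc × 31 d = 2.5253 × 31 = 78.284 mm
Pe = 0.76 × 16.2 = 12.312 mm
D − Pe = 78.284 − 12.312 = 65.972 mm
Gross irrigation = 65.972 / 0.57 = 115.740 mm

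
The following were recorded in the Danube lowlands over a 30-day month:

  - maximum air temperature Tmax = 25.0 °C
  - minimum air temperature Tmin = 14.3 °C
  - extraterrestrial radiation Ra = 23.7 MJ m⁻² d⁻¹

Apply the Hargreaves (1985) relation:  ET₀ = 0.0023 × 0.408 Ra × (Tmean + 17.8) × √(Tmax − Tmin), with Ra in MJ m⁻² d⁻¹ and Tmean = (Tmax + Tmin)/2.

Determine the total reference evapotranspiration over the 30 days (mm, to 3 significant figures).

81.7 mm

Tmean = (25.0 + 14.3)/2 = 19.65 °C
0.408 Ra = 0.408 × 23.7 = 9.6696 mm/d equivalent
ET₀ = 0.0023 × 9.6696 × (19.65 + 17.8) × √10.7 = 0.0023 × 9.6696 × 37.45 × 3.2711 = 2.7245 mm/d
Over 30 days: 2.7245 × 30 = 81.735 mm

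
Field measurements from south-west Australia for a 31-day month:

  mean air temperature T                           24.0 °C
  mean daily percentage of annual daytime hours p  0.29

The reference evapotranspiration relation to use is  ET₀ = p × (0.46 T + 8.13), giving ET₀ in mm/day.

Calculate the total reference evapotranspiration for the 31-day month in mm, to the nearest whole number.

ET₀ = 0.29 × (0.46 × 24.0 + 8.13) = 0.29 × 19.170 = 5.5593 mm/d
Monthly total = 5.5593 × 31 = 172.338 mm

172 mm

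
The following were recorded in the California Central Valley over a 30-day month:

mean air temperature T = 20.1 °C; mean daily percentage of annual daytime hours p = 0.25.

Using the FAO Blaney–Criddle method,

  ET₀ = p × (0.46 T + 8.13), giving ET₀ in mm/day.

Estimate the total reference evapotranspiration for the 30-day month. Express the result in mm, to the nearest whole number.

ET₀ = 0.25 × (0.46 × 20.1 + 8.13) = 0.25 × 17.376 = 4.3440 mm/d
Monthly total = 4.3440 × 30 = 130.320 mm

130 mm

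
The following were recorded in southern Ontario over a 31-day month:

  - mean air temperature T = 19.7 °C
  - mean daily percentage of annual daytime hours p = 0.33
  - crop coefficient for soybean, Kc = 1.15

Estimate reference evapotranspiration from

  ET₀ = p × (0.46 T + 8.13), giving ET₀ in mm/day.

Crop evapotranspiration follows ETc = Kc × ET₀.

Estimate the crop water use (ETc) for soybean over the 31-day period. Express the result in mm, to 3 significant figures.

ET₀ = 0.33 × (0.46 × 19.7 + 8.13) = 0.33 × 17.192 = 5.6734 mm/d
ETc = Kc × ET₀ = 1.15 × 5.6734 = 6.5244 mm/d
Over 31 days: 6.5244 × 31 = 202.256 mm

202 mm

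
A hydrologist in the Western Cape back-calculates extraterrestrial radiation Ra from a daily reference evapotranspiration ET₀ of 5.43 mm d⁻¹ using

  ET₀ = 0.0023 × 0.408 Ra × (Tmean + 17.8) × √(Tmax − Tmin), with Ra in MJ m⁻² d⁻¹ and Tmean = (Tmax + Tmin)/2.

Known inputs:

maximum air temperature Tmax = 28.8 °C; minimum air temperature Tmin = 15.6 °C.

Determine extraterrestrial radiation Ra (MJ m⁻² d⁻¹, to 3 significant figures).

Tmean = (28.8+15.6)/2 = 22.20 °C; ΔT = 13.2
Ra = ET₀ / [0.0023 × 0.408 × (Tmean+17.8) × √ΔT]
   = 5.43 / (0.0023 × 0.408 × 40.00 × 3.6332) = 39.816 MJ m⁻² d⁻¹

39.8 MJ m⁻² d⁻¹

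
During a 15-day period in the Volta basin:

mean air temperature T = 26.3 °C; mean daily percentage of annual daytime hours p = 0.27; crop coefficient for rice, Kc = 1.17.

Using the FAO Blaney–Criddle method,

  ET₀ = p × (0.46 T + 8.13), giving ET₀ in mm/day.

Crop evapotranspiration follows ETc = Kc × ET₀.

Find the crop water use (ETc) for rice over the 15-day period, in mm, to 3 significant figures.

ET₀ = 0.27 × (0.46 × 26.3 + 8.13) = 0.27 × 20.228 = 5.4616 mm/d
ETc = Kc × ET₀ = 1.17 × 5.4616 = 6.3901 mm/d
Over 15 days: 6.3901 × 15 = 95.852 mm

95.9 mm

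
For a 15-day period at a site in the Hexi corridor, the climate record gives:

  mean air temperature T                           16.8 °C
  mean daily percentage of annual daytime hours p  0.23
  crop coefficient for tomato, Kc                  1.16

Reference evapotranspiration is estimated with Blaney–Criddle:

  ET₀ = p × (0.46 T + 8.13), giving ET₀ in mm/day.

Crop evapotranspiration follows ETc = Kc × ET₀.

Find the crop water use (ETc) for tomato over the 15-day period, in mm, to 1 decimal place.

63.5 mm

ET₀ = 0.23 × (0.46 × 16.8 + 8.13) = 0.23 × 15.858 = 3.6473 mm/d
ETc = Kc × ET₀ = 1.16 × 3.6473 = 4.2309 mm/d
Over 15 days: 4.2309 × 15 = 63.464 mm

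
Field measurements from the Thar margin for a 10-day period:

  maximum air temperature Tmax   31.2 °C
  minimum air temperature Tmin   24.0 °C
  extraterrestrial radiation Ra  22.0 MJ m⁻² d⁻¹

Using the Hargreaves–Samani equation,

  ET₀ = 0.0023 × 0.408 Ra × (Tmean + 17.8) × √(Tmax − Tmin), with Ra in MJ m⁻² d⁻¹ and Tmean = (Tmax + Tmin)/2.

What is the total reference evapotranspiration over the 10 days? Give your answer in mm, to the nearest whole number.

25 mm

Tmean = (31.2 + 24.0)/2 = 27.60 °C
0.408 Ra = 0.408 × 22.0 = 8.9760 mm/d equivalent
ET₀ = 0.0023 × 8.9760 × (27.60 + 17.8) × √7.2 = 0.0023 × 8.9760 × 45.40 × 2.6833 = 2.5150 mm/d
Over 10 days: 2.5150 × 10 = 25.150 mm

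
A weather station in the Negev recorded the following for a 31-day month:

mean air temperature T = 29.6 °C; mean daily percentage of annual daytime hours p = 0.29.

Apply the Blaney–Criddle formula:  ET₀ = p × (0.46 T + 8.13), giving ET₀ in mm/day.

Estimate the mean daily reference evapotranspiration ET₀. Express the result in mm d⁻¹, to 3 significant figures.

ET₀ = 0.29 × (0.46 × 29.6 + 8.13) = 0.29 × 21.746 = 6.3063 mm/d

6.31 mm d⁻¹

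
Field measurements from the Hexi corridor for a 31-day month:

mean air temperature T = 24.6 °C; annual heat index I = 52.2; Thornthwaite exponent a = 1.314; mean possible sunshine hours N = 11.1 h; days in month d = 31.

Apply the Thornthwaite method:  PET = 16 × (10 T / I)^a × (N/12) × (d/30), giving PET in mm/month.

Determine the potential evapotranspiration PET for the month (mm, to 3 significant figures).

117 mm

10T/I = 10 × 24.6 / 52.2 = 4.7126
(10T/I)^a = 4.7126^1.314 = 7.6677
Uncorrected PET = 16 × 7.6677 = 122.683 mm
Correction = (N/12)(d/30) = (11.1/12)(31/30) = 0.9558
PET = 122.683 × 0.9558 = 117.260 mm/month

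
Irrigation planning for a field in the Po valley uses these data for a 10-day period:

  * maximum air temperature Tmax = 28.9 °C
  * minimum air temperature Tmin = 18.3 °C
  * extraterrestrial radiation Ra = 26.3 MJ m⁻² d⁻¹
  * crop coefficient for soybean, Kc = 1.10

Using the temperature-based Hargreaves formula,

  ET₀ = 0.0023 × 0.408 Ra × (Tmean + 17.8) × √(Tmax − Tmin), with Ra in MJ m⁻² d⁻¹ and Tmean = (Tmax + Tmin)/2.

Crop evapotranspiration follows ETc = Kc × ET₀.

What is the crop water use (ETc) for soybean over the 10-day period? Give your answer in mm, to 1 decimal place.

Tmean = (28.9 + 18.3)/2 = 23.60 °C
0.408 Ra = 0.408 × 26.3 = 10.7304 mm/d equivalent
ET₀ = 0.0023 × 10.7304 × (23.60 + 17.8) × √10.6 = 0.0023 × 10.7304 × 41.40 × 3.2558 = 3.3266 mm/d
ETc = Kc × ET₀ = 1.10 × 3.3266 = 3.6593 mm/d
Over 10 days: 3.6593 × 10 = 36.593 mm

36.6 mm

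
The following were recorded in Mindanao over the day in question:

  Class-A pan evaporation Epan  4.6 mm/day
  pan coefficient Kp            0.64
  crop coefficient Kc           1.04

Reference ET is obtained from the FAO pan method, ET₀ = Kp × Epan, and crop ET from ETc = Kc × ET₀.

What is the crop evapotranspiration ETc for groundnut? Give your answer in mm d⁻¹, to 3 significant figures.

ET₀ = 0.64 × 4.6 = 2.9440 mm/d
ETc = Kc × ET₀ = 1.04 × 2.9440 = 3.0618 mm/d

3.06 mm d⁻¹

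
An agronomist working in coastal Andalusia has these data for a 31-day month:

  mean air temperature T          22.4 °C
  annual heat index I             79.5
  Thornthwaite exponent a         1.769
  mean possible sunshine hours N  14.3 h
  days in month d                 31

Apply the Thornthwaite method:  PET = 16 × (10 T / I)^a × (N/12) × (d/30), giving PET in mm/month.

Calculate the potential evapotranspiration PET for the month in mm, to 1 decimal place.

10T/I = 10 × 22.4 / 79.5 = 2.8176
(10T/I)^a = 2.8176^1.769 = 6.2494
Uncorrected PET = 16 × 6.2494 = 99.990 mm
Correction = (N/12)(d/30) = (14.3/12)(31/30) = 1.2314
PET = 99.990 × 1.2314 = 123.128 mm/month

123.1 mm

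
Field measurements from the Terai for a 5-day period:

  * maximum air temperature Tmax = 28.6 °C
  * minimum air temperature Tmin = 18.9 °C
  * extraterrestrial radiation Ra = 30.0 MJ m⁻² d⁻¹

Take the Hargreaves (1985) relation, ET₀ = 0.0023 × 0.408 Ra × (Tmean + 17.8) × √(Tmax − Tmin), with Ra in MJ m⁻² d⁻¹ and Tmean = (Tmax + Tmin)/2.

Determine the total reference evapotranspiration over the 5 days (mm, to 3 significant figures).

18.2 mm

Tmean = (28.6 + 18.9)/2 = 23.75 °C
0.408 Ra = 0.408 × 30.0 = 12.2400 mm/d equivalent
ET₀ = 0.0023 × 12.2400 × (23.75 + 17.8) × √9.7 = 0.0023 × 12.2400 × 41.55 × 3.1145 = 3.6431 mm/d
Over 5 days: 3.6431 × 5 = 18.216 mm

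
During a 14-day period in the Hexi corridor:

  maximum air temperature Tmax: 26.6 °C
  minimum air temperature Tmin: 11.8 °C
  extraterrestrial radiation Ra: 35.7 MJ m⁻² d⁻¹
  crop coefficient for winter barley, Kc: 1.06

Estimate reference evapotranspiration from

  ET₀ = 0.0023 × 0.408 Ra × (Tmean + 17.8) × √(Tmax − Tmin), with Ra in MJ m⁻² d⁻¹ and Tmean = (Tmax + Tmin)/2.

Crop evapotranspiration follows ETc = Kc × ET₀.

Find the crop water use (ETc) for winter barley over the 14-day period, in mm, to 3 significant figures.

70.8 mm

Tmean = (26.6 + 11.8)/2 = 19.20 °C
0.408 Ra = 0.408 × 35.7 = 14.5656 mm/d equivalent
ET₀ = 0.0023 × 14.5656 × (19.20 + 17.8) × √14.8 = 0.0023 × 14.5656 × 37.00 × 3.8471 = 4.7686 mm/d
ETc = Kc × ET₀ = 1.06 × 4.7686 = 5.0547 mm/d
Over 14 days: 5.0547 × 14 = 70.766 mm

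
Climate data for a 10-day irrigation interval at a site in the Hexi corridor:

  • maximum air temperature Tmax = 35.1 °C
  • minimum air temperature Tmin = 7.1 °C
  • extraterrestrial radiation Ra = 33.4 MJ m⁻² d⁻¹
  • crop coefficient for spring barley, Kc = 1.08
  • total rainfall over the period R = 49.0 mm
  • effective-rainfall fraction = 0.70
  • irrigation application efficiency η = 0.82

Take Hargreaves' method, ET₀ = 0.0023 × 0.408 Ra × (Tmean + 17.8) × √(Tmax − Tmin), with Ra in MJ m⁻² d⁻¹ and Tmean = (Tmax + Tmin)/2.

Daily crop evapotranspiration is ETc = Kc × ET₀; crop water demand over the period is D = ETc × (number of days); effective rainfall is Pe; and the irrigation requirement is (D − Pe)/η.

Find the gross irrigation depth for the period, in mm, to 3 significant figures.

43.1 mm

Tmean = (35.1 + 7.1)/2 = 21.10 °C
0.408 Ra = 0.408 × 33.4 = 13.6272 mm/d equivalent
ET₀ = 0.0023 × 13.6272 × (21.10 + 17.8) × √28.0 = 0.0023 × 13.6272 × 38.90 × 5.2915 = 6.4515 mm/d
ETc = Kc × ET₀ = 1.08 × 6.4515 = 6.9676 mm/d
Crop demand D = ETc × 10 d = 6.9676 × 10 = 69.676 mm
Pe = 0.70 × 49.0 = 34.300 mm
D − Pe = 69.676 − 34.300 = 35.376 mm
Gross irrigation = 35.376 / 0.82 = 43.141 mm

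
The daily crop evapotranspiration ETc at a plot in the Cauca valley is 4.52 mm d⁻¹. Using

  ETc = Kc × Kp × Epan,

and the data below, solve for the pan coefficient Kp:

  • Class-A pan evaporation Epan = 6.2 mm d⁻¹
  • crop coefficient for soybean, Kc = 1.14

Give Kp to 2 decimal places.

ETc = Kc × Kp × Epan  ⇒  Kp = ETc / (Kc × Epan)
Kp = 4.52 / (1.14 × 6.2) = 4.52 / 7.068 = 0.6395

0.64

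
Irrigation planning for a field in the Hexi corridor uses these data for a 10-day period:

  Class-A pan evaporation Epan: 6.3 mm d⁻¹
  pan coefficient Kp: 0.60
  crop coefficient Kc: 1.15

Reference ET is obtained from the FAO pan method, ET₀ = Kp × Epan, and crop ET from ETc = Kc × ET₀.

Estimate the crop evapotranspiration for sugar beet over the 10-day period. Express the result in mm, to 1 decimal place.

ET₀ = 0.60 × 6.3 = 3.7800 mm/d
ETc = Kc × ET₀ = 1.15 × 3.7800 = 4.3470 mm/d
Over 10 days: 4.3470 × 10 = 43.470 mm

43.5 mm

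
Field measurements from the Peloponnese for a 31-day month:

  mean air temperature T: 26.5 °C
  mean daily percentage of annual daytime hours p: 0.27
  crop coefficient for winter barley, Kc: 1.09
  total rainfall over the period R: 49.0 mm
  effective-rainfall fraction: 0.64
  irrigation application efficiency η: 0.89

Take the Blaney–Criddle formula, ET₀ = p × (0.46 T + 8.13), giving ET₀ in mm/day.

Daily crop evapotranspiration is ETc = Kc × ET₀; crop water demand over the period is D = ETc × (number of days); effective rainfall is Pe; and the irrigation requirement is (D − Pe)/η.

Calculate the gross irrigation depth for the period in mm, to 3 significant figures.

ET₀ = 0.27 × (0.46 × 26.5 + 8.13) = 0.27 × 20.320 = 5.4864 mm/d
ETc = Kc × ET₀ = 1.09 × 5.4864 = 5.9802 mm/d
Crop demand D = ETc × 31 d = 5.9802 × 31 = 185.386 mm
Pe = 0.64 × 49.0 = 31.360 mm
D − Pe = 185.386 − 31.360 = 154.026 mm
Gross irrigation = 154.026 / 0.89 = 173.063 mm

173 mm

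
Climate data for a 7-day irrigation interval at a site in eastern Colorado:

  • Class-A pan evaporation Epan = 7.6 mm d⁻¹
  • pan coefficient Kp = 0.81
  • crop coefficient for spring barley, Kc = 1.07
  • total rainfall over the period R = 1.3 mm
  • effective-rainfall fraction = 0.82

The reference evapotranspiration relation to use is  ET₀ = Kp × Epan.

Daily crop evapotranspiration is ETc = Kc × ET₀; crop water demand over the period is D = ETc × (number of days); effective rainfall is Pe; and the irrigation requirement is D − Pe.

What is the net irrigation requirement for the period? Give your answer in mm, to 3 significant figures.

45.0 mm

ET₀ = 0.81 × 7.6 = 6.1560 mm/d
ETc = Kc × ET₀ = 1.07 × 6.1560 = 6.5869 mm/d
Crop demand D = ETc × 7 d = 6.5869 × 7 = 46.108 mm
Pe = 0.82 × 1.3 = 1.066 mm
D − Pe = 46.108 − 1.066 = 45.042 mm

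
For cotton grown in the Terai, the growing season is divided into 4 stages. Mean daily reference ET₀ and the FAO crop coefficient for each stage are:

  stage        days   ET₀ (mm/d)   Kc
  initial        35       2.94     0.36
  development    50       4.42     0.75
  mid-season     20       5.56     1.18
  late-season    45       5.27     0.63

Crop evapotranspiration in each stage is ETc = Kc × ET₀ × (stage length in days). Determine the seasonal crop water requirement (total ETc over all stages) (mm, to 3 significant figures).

483 mm

initial: 0.36 × 2.94 × 35 = 37.04 mm
development: 0.75 × 4.42 × 50 = 165.75 mm
mid-season: 1.18 × 5.56 × 20 = 131.22 mm
late-season: 0.63 × 5.27 × 45 = 149.40 mm
Seasonal total = 483.41 mm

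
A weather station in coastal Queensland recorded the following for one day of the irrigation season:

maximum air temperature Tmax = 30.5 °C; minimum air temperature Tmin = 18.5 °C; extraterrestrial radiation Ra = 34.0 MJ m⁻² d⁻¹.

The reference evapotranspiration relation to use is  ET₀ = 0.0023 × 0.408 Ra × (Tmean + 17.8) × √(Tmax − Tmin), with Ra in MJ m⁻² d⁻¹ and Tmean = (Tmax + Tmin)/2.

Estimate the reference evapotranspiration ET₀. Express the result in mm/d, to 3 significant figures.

4.68 mm/d

Tmean = (30.5 + 18.5)/2 = 24.50 °C
0.408 Ra = 0.408 × 34.0 = 13.8720 mm/d equivalent
ET₀ = 0.0023 × 13.8720 × (24.50 + 17.8) × √12.0 = 0.0023 × 13.8720 × 42.30 × 3.4641 = 4.6752 mm/d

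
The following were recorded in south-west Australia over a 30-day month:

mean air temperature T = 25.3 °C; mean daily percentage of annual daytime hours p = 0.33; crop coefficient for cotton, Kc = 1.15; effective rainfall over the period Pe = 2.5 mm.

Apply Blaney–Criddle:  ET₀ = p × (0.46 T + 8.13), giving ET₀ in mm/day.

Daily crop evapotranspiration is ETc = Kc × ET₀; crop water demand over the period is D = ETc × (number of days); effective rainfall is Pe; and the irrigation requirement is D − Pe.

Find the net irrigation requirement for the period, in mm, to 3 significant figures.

223 mm

ET₀ = 0.33 × (0.46 × 25.3 + 8.13) = 0.33 × 19.768 = 6.5234 mm/d
ETc = Kc × ET₀ = 1.15 × 6.5234 = 7.5019 mm/d
Crop demand D = ETc × 30 d = 7.5019 × 30 = 225.057 mm
D − Pe = 225.057 − 2.5 = 222.557 mm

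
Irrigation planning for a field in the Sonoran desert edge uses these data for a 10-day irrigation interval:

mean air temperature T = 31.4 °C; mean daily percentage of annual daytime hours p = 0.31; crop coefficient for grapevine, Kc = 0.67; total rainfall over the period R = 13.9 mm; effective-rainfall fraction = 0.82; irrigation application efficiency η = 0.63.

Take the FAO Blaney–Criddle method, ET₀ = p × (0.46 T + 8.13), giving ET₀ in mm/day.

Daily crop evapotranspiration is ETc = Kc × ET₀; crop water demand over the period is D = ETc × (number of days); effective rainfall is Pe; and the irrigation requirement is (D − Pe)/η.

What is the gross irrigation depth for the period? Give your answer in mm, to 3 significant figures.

56.3 mm

ET₀ = 0.31 × (0.46 × 31.4 + 8.13) = 0.31 × 22.574 = 6.9979 mm/d
ETc = Kc × ET₀ = 0.67 × 6.9979 = 4.6886 mm/d
Crop demand D = ETc × 10 d = 4.6886 × 10 = 46.886 mm
Pe = 0.82 × 13.9 = 11.398 mm
D − Pe = 46.886 − 11.398 = 35.488 mm
Gross irrigation = 35.488 / 0.63 = 56.330 mm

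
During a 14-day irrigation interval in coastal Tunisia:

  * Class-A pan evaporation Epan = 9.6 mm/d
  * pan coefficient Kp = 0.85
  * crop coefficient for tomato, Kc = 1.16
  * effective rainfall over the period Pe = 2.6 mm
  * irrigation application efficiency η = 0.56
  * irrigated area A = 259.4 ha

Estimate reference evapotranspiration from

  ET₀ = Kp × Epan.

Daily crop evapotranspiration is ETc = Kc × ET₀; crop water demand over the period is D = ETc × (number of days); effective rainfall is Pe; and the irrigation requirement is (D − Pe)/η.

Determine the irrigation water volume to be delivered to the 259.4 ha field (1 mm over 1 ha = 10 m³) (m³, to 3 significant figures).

ET₀ = 0.85 × 9.6 = 8.1600 mm/d
ETc = Kc × ET₀ = 1.16 × 8.1600 = 9.4656 mm/d
Crop demand D = ETc × 14 d = 9.4656 × 14 = 132.518 mm
D − Pe = 132.518 − 2.6 = 129.918 mm
Gross irrigation = 129.918 / 0.56 = 231.996 mm
Volume = 231.996 mm × 259.4 ha × 10 = 601797.6 m³

602000 m³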